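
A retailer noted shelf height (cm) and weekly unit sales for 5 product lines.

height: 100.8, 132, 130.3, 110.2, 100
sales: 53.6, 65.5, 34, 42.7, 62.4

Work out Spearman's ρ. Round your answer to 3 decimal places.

Rank height: 2, 5, 4, 3, 1
Rank sales: 3, 5, 1, 2, 4
d = rank(height) − rank(sales): -1, 0, 3, 1, -3; Σd² = 20
ρ = 1 − 6Σd² / [n(n²−1)] = 1 − 6×20 / (5×24) = 1 − 120/120 ≈ 0.000

0.000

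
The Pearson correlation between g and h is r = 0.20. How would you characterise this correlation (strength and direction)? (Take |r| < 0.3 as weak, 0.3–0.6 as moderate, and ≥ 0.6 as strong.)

r = 0.20 > 0 so the relationship is positive.
|r| = 0.20, which falls in the weak range.

weak positive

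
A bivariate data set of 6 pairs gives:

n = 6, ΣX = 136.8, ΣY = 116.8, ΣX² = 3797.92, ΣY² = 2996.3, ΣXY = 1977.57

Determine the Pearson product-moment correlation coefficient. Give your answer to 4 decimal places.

r = (nΣXY − ΣXΣY) / √[(nΣX² − (ΣX)²)(nΣY² − (ΣY)²)]
Numerator: 6×1977.57 − 136.8×116.8 = -4112.82
Denominator: √[(22787.52 − 18714.24)(17977.8 − 13642.24)] = √[4073.28 × 4335.56] = 4202.3743
r = -4112.82 / 4202.3743 ≈ -0.9787

-0.9787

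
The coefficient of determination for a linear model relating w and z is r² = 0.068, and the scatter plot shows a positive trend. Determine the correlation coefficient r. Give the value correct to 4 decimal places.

0.2608

|r| = √0.068 = 0.2608
The association is positive, so r = 0.2608.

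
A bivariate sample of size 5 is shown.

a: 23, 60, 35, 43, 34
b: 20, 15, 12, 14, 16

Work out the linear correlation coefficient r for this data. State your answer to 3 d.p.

n = 5, Σa = 195, Σb = 77, Σa² = 8359, Σb² = 1221, Σab = 2926
nΣab − ΣaΣb = 14630 − 15015 = -385
nΣa² − (Σa)² = 41795 − 38025 = 3770; nΣb² − (Σb)² = 6105 − 5929 = 176
r = -385 / √(3770 × 176) = -385 / 814.5674 ≈ -0.473

-0.473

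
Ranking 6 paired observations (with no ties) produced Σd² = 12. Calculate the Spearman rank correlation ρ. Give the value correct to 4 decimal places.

0.6571

ρ = 1 − 6Σd² / [n(n²−1)] = 1 − 6×12 / (6×35)
  = 1 − 72/210 = 1 − 0.34286 ≈ 0.6571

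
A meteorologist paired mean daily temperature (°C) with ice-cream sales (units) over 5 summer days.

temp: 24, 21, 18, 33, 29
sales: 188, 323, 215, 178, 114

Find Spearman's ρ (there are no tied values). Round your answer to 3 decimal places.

Rank temp: 3, 2, 1, 5, 4
Rank sales: 3, 5, 4, 2, 1
d = rank(temp) − rank(sales): 0, -3, -3, 3, 3; Σd² = 36
ρ = 1 − 6Σd² / [n(n²−1)] = 1 − 6×36 / (5×24) = 1 − 216/120 ≈ -0.800

-0.800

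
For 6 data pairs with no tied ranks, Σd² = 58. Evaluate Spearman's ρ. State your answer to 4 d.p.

ρ = 1 − 6Σd² / [n(n²−1)] = 1 − 6×58 / (6×35)
  = 1 − 348/210 = 1 − 1.65714 ≈ -0.6571

-0.6571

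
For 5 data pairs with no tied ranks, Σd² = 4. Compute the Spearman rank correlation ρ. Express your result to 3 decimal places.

0.800

ρ = 1 − 6Σd² / [n(n²−1)] = 1 − 6×4 / (5×24)
  = 1 − 24/120 = 1 − 0.2000 ≈ 0.800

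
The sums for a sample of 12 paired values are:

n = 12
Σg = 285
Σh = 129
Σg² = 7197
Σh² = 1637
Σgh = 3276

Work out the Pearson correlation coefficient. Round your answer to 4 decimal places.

r = (nΣgh − ΣgΣh) / √[(nΣg² − (Σg)²)(nΣh² − (Σh)²)]
Numerator: 12×3276 − 285×129 = 2547
Denominator: √[(86364 − 81225)(19644 − 16641)] = √[5139 × 3003] = 3928.4115
r = 2547 / 3928.4115 ≈ 0.6484

0.6484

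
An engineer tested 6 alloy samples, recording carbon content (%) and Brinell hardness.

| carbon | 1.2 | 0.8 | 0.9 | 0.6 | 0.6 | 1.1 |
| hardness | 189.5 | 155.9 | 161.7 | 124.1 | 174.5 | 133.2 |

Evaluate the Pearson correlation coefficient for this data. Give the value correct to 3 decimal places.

n = 6, Σx = 5.2, Σy = 938.9, Σx² = 4.82, Σy² = 149955.25, Σxy = 823.33
nΣxy − ΣxΣy = 4939.98 − 4882.28 = 57.7
nΣx² − (Σx)² = 28.92 − 27.04 = 1.88; nΣy² − (Σy)² = 899731.5 − 881533.21 = 18198.29
r = 57.7 / √(1.88 × 18198.29) = 57.7 / 184.9670 ≈ 0.312

0.312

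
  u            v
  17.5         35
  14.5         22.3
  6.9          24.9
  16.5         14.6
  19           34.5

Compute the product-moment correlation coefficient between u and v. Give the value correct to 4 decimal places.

n = 5, Σu = 74.4, Σv = 131.3, Σu² = 1197.36, Σv² = 3745.71, Σuv = 2004.06
nΣuv − ΣuΣv = 10020.3 − 9768.72 = 251.58
nΣu² − (Σu)² = 5986.8 − 5535.36 = 451.44; nΣv² − (Σv)² = 18728.55 − 17239.69 = 1488.86
r = 251.58 / √(451.44 × 1488.86) = 251.58 / 819.8359 ≈ 0.3069

0.3069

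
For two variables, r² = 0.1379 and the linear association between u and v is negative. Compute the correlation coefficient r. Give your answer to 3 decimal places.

-0.371

|r| = √0.1379 = 0.371
The association is negative, so r = −0.371.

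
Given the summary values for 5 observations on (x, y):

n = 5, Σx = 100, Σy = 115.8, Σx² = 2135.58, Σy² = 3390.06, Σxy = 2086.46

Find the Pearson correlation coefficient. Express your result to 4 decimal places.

-0.7408

r = (nΣxy − ΣxΣy) / √[(nΣx² − (Σx)²)(nΣy² − (Σy)²)]
Numerator: 5×2086.46 − 100×115.8 = -1147.7
Denominator: √[(10677.9 − 10000)(16950.3 − 13409.64)] = √[677.9 × 3540.66] = 1549.2622
r = -1147.7 / 1549.2622 ≈ -0.7408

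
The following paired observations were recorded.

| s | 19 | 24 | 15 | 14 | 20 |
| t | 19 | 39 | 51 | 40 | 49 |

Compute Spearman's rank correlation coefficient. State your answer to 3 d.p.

-0.300

Rank s: 3, 5, 2, 1, 4
Rank t: 1, 2, 5, 3, 4
d = rank(s) − rank(t): 2, 3, -3, -2, 0; Σd² = 26
ρ = 1 − 6Σd² / [n(n²−1)] = 1 − 6×26 / (5×24) = 1 − 156/120 ≈ -0.300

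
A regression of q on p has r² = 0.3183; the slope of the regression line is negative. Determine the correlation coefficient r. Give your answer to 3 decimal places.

-0.564

|r| = √0.3183 = 0.564
The association is negative, so r = −0.564.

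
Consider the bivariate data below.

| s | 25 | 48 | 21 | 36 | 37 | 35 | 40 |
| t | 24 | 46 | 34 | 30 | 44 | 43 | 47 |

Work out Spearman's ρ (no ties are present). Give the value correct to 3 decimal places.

0.786

Rank s: 2, 7, 1, 4, 5, 3, 6
Rank t: 1, 6, 3, 2, 5, 4, 7
d = rank(s) − rank(t): 1, 1, -2, 2, 0, -1, -1; Σd² = 12
ρ = 1 − 6Σd² / [n(n²−1)] = 1 − 6×12 / (7×48) = 1 − 72/336 ≈ 0.786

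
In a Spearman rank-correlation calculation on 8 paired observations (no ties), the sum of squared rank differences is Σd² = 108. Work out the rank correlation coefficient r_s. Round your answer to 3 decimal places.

-0.286

ρ = 1 − 6Σd² / [n(n²−1)] = 1 − 6×108 / (8×63)
  = 1 − 648/504 = 1 − 1.2857 ≈ -0.286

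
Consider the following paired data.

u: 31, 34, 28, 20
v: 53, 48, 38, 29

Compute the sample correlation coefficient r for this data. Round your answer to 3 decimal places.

n = 4, Σu = 113, Σv = 168, Σu² = 3301, Σv² = 7398, Σuv = 4919
nΣuv − ΣuΣv = 19676 − 18984 = 692
nΣu² − (Σu)² = 13204 − 12769 = 435; nΣv² − (Σv)² = 29592 − 28224 = 1368
r = 692 / √(435 × 1368) = 692 / 771.4143 ≈ 0.897

0.897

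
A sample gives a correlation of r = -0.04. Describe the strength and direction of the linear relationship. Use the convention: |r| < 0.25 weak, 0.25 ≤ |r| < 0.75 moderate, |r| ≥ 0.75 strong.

r = -0.04 < 0 so the relationship is negative.
|r| = 0.04, which falls in the weak range.

weak negative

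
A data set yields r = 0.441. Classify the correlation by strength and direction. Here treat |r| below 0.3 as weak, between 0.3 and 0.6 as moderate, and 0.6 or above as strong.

r = 0.441 > 0 so the relationship is positive.
|r| = 0.441, which falls in the moderate range.

moderate positive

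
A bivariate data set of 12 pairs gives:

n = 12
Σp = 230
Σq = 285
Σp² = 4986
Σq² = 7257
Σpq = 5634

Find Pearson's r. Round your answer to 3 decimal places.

0.323

r = (nΣpq − ΣpΣq) / √[(nΣp² − (Σp)²)(nΣq² − (Σq)²)]
Numerator: 12×5634 − 230×285 = 2058
Denominator: √[(59832 − 52900)(87084 − 81225)] = √[6932 × 5859] = 6372.9576
r = 2058 / 6372.9576 ≈ 0.323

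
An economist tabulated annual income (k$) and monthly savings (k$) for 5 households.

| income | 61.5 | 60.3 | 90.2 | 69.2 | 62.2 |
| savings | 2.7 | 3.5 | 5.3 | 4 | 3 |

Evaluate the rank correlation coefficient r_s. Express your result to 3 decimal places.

0.700

Rank income: 2, 1, 5, 4, 3
Rank savings: 1, 3, 5, 4, 2
d = rank(income) − rank(savings): 1, -2, 0, 0, 1; Σd² = 6
ρ = 1 − 6Σd² / [n(n²−1)] = 1 − 6×6 / (5×24) = 1 − 36/120 ≈ 0.700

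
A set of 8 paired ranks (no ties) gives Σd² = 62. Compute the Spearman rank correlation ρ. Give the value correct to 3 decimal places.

0.262

ρ = 1 − 6Σd² / [n(n²−1)] = 1 − 6×62 / (8×63)
  = 1 − 372/504 = 1 − 0.7381 ≈ 0.262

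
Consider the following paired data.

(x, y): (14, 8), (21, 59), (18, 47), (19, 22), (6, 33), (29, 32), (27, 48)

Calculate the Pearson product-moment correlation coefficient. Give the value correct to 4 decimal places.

0.3348

n = 7, Σx = 134, Σy = 249, Σx² = 2928, Σy² = 10655, Σxy = 5037
nΣxy − ΣxΣy = 35259 − 33366 = 1893
nΣx² − (Σx)² = 20496 − 17956 = 2540; nΣy² − (Σy)² = 74585 − 62001 = 12584
r = 1893 / √(2540 × 12584) = 1893 / 5653.6148 ≈ 0.3348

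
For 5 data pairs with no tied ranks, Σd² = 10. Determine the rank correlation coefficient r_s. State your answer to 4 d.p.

ρ = 1 − 6Σd² / [n(n²−1)] = 1 − 6×10 / (5×24)
  = 1 − 60/120 = 1 − 0.50000 ≈ 0.5000

0.5000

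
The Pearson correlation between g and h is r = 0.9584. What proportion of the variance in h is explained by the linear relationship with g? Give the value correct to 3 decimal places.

r² = (0.9584)² = 0.919

0.919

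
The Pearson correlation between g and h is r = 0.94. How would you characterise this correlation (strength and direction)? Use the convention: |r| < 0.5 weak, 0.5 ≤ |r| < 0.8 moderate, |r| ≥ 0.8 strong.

r = 0.94 > 0 so the relationship is positive.
|r| = 0.94, which falls in the strong range.

strong positive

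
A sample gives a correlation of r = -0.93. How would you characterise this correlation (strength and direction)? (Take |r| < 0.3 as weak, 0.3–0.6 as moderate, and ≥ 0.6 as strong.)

r = -0.93 < 0 so the relationship is negative.
|r| = 0.93, which falls in the strong range.

strong negative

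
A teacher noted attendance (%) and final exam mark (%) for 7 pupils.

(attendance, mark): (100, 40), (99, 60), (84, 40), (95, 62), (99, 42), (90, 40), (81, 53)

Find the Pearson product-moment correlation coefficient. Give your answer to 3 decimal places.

n = 7, Σx = 648, Σy = 337, Σx² = 60344, Σy² = 16817, Σxy = 31241
nΣxy − ΣxΣy = 218687 − 218376 = 311
nΣx² − (Σx)² = 422408 − 419904 = 2504; nΣy² − (Σy)² = 117719 − 113569 = 4150
r = 311 / √(2504 × 4150) = 311 / 3223.6005 ≈ 0.096

0.096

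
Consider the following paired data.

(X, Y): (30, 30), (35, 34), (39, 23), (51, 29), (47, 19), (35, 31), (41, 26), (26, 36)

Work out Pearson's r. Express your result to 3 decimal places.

n = 8, ΣX = 304, ΣY = 228, ΣX² = 12038, ΣY² = 6720, ΣXY = 8446
nΣXY − ΣXΣY = 67568 − 69312 = -1744
nΣX² − (ΣX)² = 96304 − 92416 = 3888; nΣY² − (ΣY)² = 53760 − 51984 = 1776
r = -1744 / √(3888 × 1776) = -1744 / 2627.7534 ≈ -0.664

-0.664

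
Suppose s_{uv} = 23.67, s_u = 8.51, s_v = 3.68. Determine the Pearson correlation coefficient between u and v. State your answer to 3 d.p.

0.756

r = Cov(u,v) / (s_u · s_v) = 23.67 / (8.51 × 3.68)
  = 23.67 / 31.3168 ≈ 0.756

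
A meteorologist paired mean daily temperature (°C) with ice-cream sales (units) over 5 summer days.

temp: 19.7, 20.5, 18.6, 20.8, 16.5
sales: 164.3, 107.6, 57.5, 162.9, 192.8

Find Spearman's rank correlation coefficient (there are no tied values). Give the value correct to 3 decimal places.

-0.300

Rank temp: 3, 4, 2, 5, 1
Rank sales: 4, 2, 1, 3, 5
d = rank(temp) − rank(sales): -1, 2, 1, 2, -4; Σd² = 26
ρ = 1 − 6Σd² / [n(n²−1)] = 1 − 6×26 / (5×24) = 1 − 156/120 ≈ -0.300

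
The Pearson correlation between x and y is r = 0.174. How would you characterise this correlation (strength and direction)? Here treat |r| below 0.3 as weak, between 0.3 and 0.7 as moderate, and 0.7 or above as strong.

weak positive

r = 0.174 > 0 so the relationship is positive.
|r| = 0.174, which falls in the weak range.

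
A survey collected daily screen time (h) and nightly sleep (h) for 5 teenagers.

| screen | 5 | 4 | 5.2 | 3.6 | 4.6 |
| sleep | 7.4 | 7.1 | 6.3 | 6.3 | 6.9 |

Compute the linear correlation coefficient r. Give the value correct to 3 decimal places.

0.197

n = 5, Σx = 22.4, Σy = 34, Σx² = 102.16, Σy² = 232.16, Σxy = 152.58
nΣxy − ΣxΣy = 762.9 − 761.6 = 1.3
nΣx² − (Σx)² = 510.8 − 501.76 = 9.04; nΣy² − (Σy)² = 1160.8 − 1156 = 4.8
r = 1.3 / √(9.04 × 4.8) = 1.3 / 6.5873 ≈ 0.197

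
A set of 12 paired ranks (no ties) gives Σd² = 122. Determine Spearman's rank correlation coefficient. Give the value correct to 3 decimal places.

ρ = 1 − 6Σd² / [n(n²−1)] = 1 − 6×122 / (12×143)
  = 1 − 732/1716 = 1 − 0.4266 ≈ 0.573

0.573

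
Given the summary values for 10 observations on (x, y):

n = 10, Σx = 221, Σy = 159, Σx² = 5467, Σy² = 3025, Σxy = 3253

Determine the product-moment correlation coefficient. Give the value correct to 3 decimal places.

-0.485

r = (nΣxy − ΣxΣy) / √[(nΣx² − (Σx)²)(nΣy² − (Σy)²)]
Numerator: 10×3253 − 221×159 = -2609
Denominator: √[(54670 − 48841)(30250 − 25281)] = √[5829 × 4969] = 5381.8492
r = -2609 / 5381.8492 ≈ -0.485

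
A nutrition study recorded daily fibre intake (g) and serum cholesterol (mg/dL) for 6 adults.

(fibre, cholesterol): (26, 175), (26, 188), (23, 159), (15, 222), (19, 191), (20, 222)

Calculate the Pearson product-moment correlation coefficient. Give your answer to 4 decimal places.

n = 6, Σx = 129, Σy = 1157, Σx² = 2867, Σy² = 226299, Σxy = 24494
nΣxy − ΣxΣy = 146964 − 149253 = -2289
nΣx² − (Σx)² = 17202 − 16641 = 561; nΣy² − (Σy)² = 1357794 − 1338649 = 19145
r = -2289 / √(561 × 19145) = -2289 / 3277.2466 ≈ -0.6985

-0.6985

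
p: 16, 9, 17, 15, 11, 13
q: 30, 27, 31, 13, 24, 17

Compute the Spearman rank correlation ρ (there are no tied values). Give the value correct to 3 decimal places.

0.429

Rank p: 5, 1, 6, 4, 2, 3
Rank q: 5, 4, 6, 1, 3, 2
d = rank(p) − rank(q): 0, -3, 0, 3, -1, 1; Σd² = 20
ρ = 1 − 6Σd² / [n(n²−1)] = 1 − 6×20 / (6×35) = 1 − 120/210 ≈ 0.429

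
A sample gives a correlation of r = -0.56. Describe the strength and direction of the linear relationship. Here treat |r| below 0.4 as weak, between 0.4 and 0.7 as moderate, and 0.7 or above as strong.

r = -0.56 < 0 so the relationship is negative.
|r| = 0.56, which falls in the moderate range.

moderate negative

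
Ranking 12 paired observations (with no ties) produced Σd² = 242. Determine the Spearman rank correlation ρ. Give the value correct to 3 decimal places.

0.154

ρ = 1 − 6Σd² / [n(n²−1)] = 1 − 6×242 / (12×143)
  = 1 − 1452/1716 = 1 − 0.8462 ≈ 0.154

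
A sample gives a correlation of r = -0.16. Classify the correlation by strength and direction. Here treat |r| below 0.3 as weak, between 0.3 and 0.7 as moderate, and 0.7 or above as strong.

weak negative

r = -0.16 < 0 so the relationship is negative.
|r| = 0.16, which falls in the weak range.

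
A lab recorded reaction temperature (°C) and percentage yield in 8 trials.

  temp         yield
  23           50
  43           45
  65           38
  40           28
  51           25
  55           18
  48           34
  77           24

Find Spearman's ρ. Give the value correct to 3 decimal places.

-0.619

Rank temp: 1, 3, 7, 2, 5, 6, 4, 8
Rank yield: 8, 7, 6, 4, 3, 1, 5, 2
d = rank(temp) − rank(yield): -7, -4, 1, -2, 2, 5, -1, 6; Σd² = 136
ρ = 1 − 6Σd² / [n(n²−1)] = 1 − 6×136 / (8×63) = 1 − 816/504 ≈ -0.619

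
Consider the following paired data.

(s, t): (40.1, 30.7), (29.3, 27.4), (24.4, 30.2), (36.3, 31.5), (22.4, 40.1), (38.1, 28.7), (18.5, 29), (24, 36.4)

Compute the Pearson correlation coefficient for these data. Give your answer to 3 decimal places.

n = 8, Σs = 233.1, Σt = 254, Σs² = 7251.17, Σt² = 8195.2, Σst = 7316.03
nΣst − ΣsΣt = 58528.24 − 59207.4 = -679.16
nΣs² − (Σs)² = 58009.36 − 54335.61 = 3673.75; nΣt² − (Σt)² = 65561.6 − 64516 = 1045.6
r = -679.16 / √(3673.75 × 1045.6) = -679.16 / 1959.9166 ≈ -0.347

-0.347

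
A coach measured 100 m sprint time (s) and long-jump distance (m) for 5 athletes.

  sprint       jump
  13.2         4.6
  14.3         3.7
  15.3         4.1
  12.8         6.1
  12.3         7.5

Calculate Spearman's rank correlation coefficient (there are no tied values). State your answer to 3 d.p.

Rank sprint: 3, 4, 5, 2, 1
Rank jump: 3, 1, 2, 4, 5
d = rank(sprint) − rank(jump): 0, 3, 3, -2, -4; Σd² = 38
ρ = 1 − 6Σd² / [n(n²−1)] = 1 − 6×38 / (5×24) = 1 − 228/120 ≈ -0.900

-0.900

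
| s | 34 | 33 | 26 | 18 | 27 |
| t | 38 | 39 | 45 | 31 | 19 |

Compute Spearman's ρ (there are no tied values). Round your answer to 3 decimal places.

0.100

Rank s: 5, 4, 2, 1, 3
Rank t: 3, 4, 5, 2, 1
d = rank(s) − rank(t): 2, 0, -3, -1, 2; Σd² = 18
ρ = 1 − 6Σd² / [n(n²−1)] = 1 − 6×18 / (5×24) = 1 − 108/120 ≈ 0.100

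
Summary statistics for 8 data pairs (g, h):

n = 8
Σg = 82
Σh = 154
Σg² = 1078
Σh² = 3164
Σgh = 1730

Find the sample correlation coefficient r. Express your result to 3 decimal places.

0.696

r = (nΣgh − ΣgΣh) / √[(nΣg² − (Σg)²)(nΣh² − (Σh)²)]
Numerator: 8×1730 − 82×154 = 1212
Denominator: √[(8624 − 6724)(25312 − 23716)] = √[1900 × 1596] = 1741.3788
r = 1212 / 1741.3788 ≈ 0.696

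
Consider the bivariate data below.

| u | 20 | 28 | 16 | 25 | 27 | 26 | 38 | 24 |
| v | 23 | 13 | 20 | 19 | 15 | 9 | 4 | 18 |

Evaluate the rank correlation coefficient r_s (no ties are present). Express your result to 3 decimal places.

-0.881

Rank u: 2, 7, 1, 4, 6, 5, 8, 3
Rank v: 8, 3, 7, 6, 4, 2, 1, 5
d = rank(u) − rank(v): -6, 4, -6, -2, 2, 3, 7, -2; Σd² = 158
ρ = 1 − 6Σd² / [n(n²−1)] = 1 − 6×158 / (8×63) = 1 − 948/504 ≈ -0.881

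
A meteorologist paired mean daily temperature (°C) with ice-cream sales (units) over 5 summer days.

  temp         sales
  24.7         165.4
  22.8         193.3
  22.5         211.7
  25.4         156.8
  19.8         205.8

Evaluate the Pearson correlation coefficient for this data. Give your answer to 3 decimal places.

n = 5, Σx = 115.2, Σy = 933, Σx² = 2673.38, Σy² = 176478.82, Σxy = 21313.43
nΣxy − ΣxΣy = 106567.15 − 107481.6 = -914.45
nΣx² − (Σx)² = 13366.9 − 13271.04 = 95.86; nΣy² − (Σy)² = 882394.1 − 870489 = 11905.1
r = -914.45 / √(95.86 × 11905.1) = -914.45 / 1068.2803 ≈ -0.856

-0.856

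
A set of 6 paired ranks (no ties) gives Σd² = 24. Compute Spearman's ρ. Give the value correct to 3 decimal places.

ρ = 1 − 6Σd² / [n(n²−1)] = 1 − 6×24 / (6×35)
  = 1 − 144/210 = 1 − 0.6857 ≈ 0.314

0.314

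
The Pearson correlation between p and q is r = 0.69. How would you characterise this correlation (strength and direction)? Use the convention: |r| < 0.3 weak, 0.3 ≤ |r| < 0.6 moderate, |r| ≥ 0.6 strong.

r = 0.69 > 0 so the relationship is positive.
|r| = 0.69, which falls in the strong range.

strong positive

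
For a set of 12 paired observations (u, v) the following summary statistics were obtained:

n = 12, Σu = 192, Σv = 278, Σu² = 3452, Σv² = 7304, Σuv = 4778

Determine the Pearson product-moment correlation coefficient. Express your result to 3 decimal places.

0.576

r = (nΣuv − ΣuΣv) / √[(nΣu² − (Σu)²)(nΣv² − (Σv)²)]
Numerator: 12×4778 − 192×278 = 3960
Denominator: √[(41424 − 36864)(87648 − 77284)] = √[4560 × 10364] = 6874.5793
r = 3960 / 6874.5793 ≈ 0.576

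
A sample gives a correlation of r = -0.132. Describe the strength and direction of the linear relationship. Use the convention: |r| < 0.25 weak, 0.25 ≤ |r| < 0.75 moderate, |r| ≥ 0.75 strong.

weak negative

r = -0.132 < 0 so the relationship is negative.
|r| = 0.132, which falls in the weak range.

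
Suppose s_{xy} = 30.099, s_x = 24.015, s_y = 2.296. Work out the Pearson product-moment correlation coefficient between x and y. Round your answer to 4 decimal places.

r = Cov(x,y) / (s_x · s_y) = 30.099 / (24.015 × 2.296)
  = 30.099 / 55.1384 ≈ 0.5459

0.5459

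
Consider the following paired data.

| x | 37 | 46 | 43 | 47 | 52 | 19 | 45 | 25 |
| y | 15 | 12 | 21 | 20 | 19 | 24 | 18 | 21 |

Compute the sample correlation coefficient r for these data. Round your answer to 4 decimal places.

-0.5201

n = 8, Σx = 314, Σy = 150, Σx² = 13258, Σy² = 2912, Σxy = 5729
nΣxy − ΣxΣy = 45832 − 47100 = -1268
nΣx² − (Σx)² = 106064 − 98596 = 7468; nΣy² − (Σy)² = 23296 − 22500 = 796
r = -1268 / √(7468 × 796) = -1268 / 2438.1403 ≈ -0.5201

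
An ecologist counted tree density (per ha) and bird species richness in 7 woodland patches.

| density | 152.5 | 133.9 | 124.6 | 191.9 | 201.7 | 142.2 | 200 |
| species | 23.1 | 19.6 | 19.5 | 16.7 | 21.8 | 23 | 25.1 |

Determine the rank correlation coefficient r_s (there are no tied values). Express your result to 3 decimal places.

0.357

Rank density: 4, 2, 1, 5, 7, 3, 6
Rank species: 6, 3, 2, 1, 4, 5, 7
d = rank(density) − rank(species): -2, -1, -1, 4, 3, -2, -1; Σd² = 36
ρ = 1 − 6Σd² / [n(n²−1)] = 1 − 6×36 / (7×48) = 1 − 216/336 ≈ 0.357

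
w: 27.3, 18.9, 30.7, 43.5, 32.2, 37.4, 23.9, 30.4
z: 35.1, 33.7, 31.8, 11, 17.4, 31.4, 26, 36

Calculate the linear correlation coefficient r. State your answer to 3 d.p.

-0.600

n = 8, Σw = 244.3, Σz = 222.4, Σw² = 7868.21, Σz² = 6760.66, Σwz = 6500.36
nΣwz − ΣwΣz = 52002.88 − 54332.32 = -2329.44
nΣw² − (Σw)² = 62945.68 − 59682.49 = 3263.19; nΣz² − (Σz)² = 54085.28 − 49461.76 = 4623.52
r = -2329.44 / √(3263.19 × 4623.52) = -2329.44 / 3884.2534 ≈ -0.600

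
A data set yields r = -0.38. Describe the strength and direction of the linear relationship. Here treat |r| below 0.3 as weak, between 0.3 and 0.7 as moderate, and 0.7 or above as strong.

r = -0.38 < 0 so the relationship is negative.
|r| = 0.38, which falls in the moderate range.

moderate negative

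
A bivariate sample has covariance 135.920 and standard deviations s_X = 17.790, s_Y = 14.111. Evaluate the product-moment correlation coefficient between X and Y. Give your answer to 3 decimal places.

r = Cov(X,Y) / (s_X · s_Y) = 135.920 / (17.790 × 14.111)
  = 135.920 / 251.0347 ≈ 0.541

0.541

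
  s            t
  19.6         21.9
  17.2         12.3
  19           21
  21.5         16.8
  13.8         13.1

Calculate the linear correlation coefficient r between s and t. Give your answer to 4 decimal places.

0.6109

n = 5, Σs = 91.1, Σt = 85.1, Σs² = 1693.69, Σt² = 1525.75, Σst = 1581.78
nΣst − ΣsΣt = 7908.9 − 7752.61 = 156.29
nΣs² − (Σs)² = 8468.45 − 8299.21 = 169.24; nΣt² − (Σt)² = 7628.75 − 7242.01 = 386.74
r = 156.29 / √(169.24 × 386.74) = 156.29 / 255.8356 ≈ 0.6109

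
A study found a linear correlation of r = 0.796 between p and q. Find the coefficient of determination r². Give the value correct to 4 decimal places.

0.6336

r² = (0.796)² = 0.6336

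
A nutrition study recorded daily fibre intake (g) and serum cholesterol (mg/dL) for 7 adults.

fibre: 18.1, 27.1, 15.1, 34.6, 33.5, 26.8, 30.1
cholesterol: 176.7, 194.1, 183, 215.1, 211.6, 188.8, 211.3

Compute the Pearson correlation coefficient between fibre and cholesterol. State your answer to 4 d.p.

0.9141

n = 7, Σx = 185.3, Σy = 1380.6, Σx² = 5233.69, Σy² = 273722.4, Σxy = 37172.71
nΣxy − ΣxΣy = 260208.97 − 255825.18 = 4383.79
nΣx² − (Σx)² = 36635.83 − 34336.09 = 2299.74; nΣy² − (Σy)² = 1916056.8 − 1906056.36 = 10000.44
r = 4383.79 / √(2299.74 × 10000.44) = 4383.79 / 4795.6659 ≈ 0.9141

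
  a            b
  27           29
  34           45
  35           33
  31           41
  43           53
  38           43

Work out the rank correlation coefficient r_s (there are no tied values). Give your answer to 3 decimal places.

0.714

Rank a: 1, 3, 4, 2, 6, 5
Rank b: 1, 5, 2, 3, 6, 4
d = rank(a) − rank(b): 0, -2, 2, -1, 0, 1; Σd² = 10
ρ = 1 − 6Σd² / [n(n²−1)] = 1 − 6×10 / (6×35) = 1 − 60/210 ≈ 0.714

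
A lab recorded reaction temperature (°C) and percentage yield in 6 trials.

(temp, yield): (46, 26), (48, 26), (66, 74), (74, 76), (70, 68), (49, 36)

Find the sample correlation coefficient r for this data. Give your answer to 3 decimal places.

n = 6, Σx = 353, Σy = 306, Σx² = 21553, Σy² = 18524, Σxy = 19476
nΣxy − ΣxΣy = 116856 − 108018 = 8838
nΣx² − (Σx)² = 129318 − 124609 = 4709; nΣy² − (Σy)² = 111144 − 93636 = 17508
r = 8838 / √(4709 × 17508) = 8838 / 9079.9324 ≈ 0.973

0.973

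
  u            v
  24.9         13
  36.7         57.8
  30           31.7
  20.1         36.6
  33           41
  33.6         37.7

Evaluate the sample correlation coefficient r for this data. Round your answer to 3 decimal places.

0.624

n = 6, Σu = 178.3, Σv = 217.8, Σu² = 5488.87, Σv² = 8956.58, Σuv = 6751.34
nΣuv − ΣuΣv = 40508.04 − 38833.74 = 1674.3
nΣu² − (Σu)² = 32933.22 − 31790.89 = 1142.33; nΣv² − (Σv)² = 53739.48 − 47436.84 = 6302.64
r = 1674.3 / √(1142.33 × 6302.64) = 1674.3 / 2683.2247 ≈ 0.624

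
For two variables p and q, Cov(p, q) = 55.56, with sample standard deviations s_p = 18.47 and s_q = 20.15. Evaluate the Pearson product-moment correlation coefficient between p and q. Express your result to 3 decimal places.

0.149

r = Cov(p,q) / (s_p · s_q) = 55.56 / (18.47 × 20.15)
  = 55.56 / 372.1705 ≈ 0.149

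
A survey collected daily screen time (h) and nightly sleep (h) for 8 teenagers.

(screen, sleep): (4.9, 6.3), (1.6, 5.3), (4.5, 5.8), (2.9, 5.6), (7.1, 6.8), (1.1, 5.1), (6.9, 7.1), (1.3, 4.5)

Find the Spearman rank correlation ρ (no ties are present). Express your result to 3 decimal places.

Rank screen: 6, 3, 5, 4, 8, 1, 7, 2
Rank sleep: 6, 3, 5, 4, 7, 2, 8, 1
d = rank(screen) − rank(sleep): 0, 0, 0, 0, 1, -1, -1, 1; Σd² = 4
ρ = 1 − 6Σd² / [n(n²−1)] = 1 − 6×4 / (8×63) = 1 − 24/504 ≈ 0.952

0.952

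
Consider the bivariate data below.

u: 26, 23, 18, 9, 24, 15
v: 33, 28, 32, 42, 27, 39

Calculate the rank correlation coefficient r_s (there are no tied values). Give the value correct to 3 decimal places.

Rank u: 6, 4, 3, 1, 5, 2
Rank v: 4, 2, 3, 6, 1, 5
d = rank(u) − rank(v): 2, 2, 0, -5, 4, -3; Σd² = 58
ρ = 1 − 6Σd² / [n(n²−1)] = 1 − 6×58 / (6×35) = 1 − 348/210 ≈ -0.657

-0.657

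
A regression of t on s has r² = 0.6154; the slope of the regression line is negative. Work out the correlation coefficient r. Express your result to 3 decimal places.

|r| = √0.6154 = 0.784
The association is negative, so r = −0.784.

-0.784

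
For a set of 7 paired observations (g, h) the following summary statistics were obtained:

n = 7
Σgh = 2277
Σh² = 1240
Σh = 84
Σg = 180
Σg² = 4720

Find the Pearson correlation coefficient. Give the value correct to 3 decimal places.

0.803

r = (nΣgh − ΣgΣh) / √[(nΣg² − (Σg)²)(nΣh² − (Σh)²)]
Numerator: 7×2277 − 180×84 = 819
Denominator: √[(33040 − 32400)(8680 − 7056)] = √[640 × 1624] = 1019.4901
r = 819 / 1019.4901 ≈ 0.803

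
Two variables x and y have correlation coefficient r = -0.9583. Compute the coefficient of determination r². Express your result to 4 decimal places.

0.9183

r² = (-0.9583)² = 0.9183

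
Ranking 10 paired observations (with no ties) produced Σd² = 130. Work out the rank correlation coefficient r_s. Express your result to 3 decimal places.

ρ = 1 − 6Σd² / [n(n²−1)] = 1 − 6×130 / (10×99)
  = 1 − 780/990 = 1 − 0.7879 ≈ 0.212

0.212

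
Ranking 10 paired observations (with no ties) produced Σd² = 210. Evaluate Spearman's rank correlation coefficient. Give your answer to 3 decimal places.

-0.273

ρ = 1 − 6Σd² / [n(n²−1)] = 1 − 6×210 / (10×99)
  = 1 − 1260/990 = 1 − 1.2727 ≈ -0.273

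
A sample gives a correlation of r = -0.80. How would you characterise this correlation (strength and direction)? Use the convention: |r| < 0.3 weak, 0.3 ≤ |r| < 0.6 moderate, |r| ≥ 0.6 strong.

r = -0.80 < 0 so the relationship is negative.
|r| = 0.80, which falls in the strong range.

strong negative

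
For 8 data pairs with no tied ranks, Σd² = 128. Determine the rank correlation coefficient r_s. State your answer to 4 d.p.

-0.5238

ρ = 1 − 6Σd² / [n(n²−1)] = 1 − 6×128 / (8×63)
  = 1 − 768/504 = 1 − 1.52381 ≈ -0.5238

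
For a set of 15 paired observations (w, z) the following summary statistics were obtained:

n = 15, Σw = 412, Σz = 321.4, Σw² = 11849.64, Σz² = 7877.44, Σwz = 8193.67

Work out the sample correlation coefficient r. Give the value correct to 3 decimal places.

r = (nΣwz − ΣwΣz) / √[(nΣw² − (Σw)²)(nΣz² − (Σz)²)]
Numerator: 15×8193.67 − 412×321.4 = -9511.75
Denominator: √[(177744.6 − 169744)(118161.6 − 103297.96)] = √[8000.6 × 14863.64] = 10904.9548
r = -9511.75 / 10904.9548 ≈ -0.872

-0.872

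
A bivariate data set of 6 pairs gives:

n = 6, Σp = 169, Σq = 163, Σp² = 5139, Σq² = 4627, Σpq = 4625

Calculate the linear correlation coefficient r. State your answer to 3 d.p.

r = (nΣpq − ΣpΣq) / √[(nΣp² − (Σp)²)(nΣq² − (Σq)²)]
Numerator: 6×4625 − 169×163 = 203
Denominator: √[(30834 − 28561)(27762 − 26569)] = √[2273 × 1193] = 1646.7207
r = 203 / 1646.7207 ≈ 0.123

0.123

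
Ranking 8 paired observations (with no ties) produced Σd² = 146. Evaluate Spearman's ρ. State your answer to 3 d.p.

ρ = 1 − 6Σd² / [n(n²−1)] = 1 − 6×146 / (8×63)
  = 1 − 876/504 = 1 − 1.7381 ≈ -0.738

-0.738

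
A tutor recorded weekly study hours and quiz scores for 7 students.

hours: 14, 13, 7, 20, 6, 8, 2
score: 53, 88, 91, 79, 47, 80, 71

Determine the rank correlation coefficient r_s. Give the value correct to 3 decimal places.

Rank hours: 6, 5, 3, 7, 2, 4, 1
Rank score: 2, 6, 7, 4, 1, 5, 3
d = rank(hours) − rank(score): 4, -1, -4, 3, 1, -1, -2; Σd² = 48
ρ = 1 − 6Σd² / [n(n²−1)] = 1 − 6×48 / (7×48) = 1 − 288/336 ≈ 0.143

0.143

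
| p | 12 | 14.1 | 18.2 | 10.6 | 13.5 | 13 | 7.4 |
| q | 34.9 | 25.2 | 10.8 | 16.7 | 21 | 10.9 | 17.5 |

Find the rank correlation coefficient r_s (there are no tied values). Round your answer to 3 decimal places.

Rank p: 3, 6, 7, 2, 5, 4, 1
Rank q: 7, 6, 1, 3, 5, 2, 4
d = rank(p) − rank(q): -4, 0, 6, -1, 0, 2, -3; Σd² = 66
ρ = 1 − 6Σd² / [n(n²−1)] = 1 − 6×66 / (7×48) = 1 − 396/336 ≈ -0.179

-0.179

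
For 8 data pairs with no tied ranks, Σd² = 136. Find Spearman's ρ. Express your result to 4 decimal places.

ρ = 1 − 6Σd² / [n(n²−1)] = 1 − 6×136 / (8×63)
  = 1 − 816/504 = 1 − 1.61905 ≈ -0.6190

-0.6190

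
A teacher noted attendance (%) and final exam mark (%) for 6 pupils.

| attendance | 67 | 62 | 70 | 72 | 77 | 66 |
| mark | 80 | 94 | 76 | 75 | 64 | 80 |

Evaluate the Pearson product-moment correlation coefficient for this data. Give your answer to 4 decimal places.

n = 6, Σx = 414, Σy = 469, Σx² = 28702, Σy² = 37133, Σxy = 32116
nΣxy − ΣxΣy = 192696 − 194166 = -1470
nΣx² − (Σx)² = 172212 − 171396 = 816; nΣy² − (Σy)² = 222798 − 219961 = 2837
r = -1470 / √(816 × 2837) = -1470 / 1521.5098 ≈ -0.9661

-0.9661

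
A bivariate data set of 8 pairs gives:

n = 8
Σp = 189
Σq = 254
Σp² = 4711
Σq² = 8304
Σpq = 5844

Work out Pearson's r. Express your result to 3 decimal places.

-0.646

r = (nΣpq − ΣpΣq) / √[(nΣp² − (Σp)²)(nΣq² − (Σq)²)]
Numerator: 8×5844 − 189×254 = -1254
Denominator: √[(37688 − 35721)(66432 − 64516)] = √[1967 × 1916] = 1941.3325
r = -1254 / 1941.3325 ≈ -0.646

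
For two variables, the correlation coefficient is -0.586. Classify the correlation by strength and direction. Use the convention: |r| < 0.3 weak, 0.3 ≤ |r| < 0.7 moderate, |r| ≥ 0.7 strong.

moderate negative

r = -0.586 < 0 so the relationship is negative.
|r| = 0.586, which falls in the moderate range.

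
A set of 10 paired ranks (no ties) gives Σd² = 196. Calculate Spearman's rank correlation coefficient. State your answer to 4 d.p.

-0.1879

ρ = 1 − 6Σd² / [n(n²−1)] = 1 − 6×196 / (10×99)
  = 1 − 1176/990 = 1 − 1.18788 ≈ -0.1879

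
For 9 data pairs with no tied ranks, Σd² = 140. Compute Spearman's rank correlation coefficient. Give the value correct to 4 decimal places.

ρ = 1 − 6Σd² / [n(n²−1)] = 1 − 6×140 / (9×80)
  = 1 − 840/720 = 1 − 1.16667 ≈ -0.1667

-0.1667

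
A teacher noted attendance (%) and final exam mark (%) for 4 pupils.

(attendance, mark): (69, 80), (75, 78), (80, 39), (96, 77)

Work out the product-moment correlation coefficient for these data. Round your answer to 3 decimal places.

n = 4, Σx = 320, Σy = 274, Σx² = 26002, Σy² = 19934, Σxy = 21882
nΣxy − ΣxΣy = 87528 − 87680 = -152
nΣx² − (Σx)² = 104008 − 102400 = 1608; nΣy² − (Σy)² = 79736 − 75076 = 4660
r = -152 / √(1608 × 4660) = -152 / 2737.3856 ≈ -0.056

-0.056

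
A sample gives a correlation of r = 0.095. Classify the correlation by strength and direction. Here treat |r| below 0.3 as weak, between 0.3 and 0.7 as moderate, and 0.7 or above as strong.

weak positive

r = 0.095 > 0 so the relationship is positive.
|r| = 0.095, which falls in the weak range.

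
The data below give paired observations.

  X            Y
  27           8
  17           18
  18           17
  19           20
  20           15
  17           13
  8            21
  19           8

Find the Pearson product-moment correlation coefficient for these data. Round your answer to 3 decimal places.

-0.691

n = 8, ΣX = 145, ΣY = 120, ΣX² = 2817, ΣY² = 1976, ΣXY = 2049
nΣXY − ΣXΣY = 16392 − 17400 = -1008
nΣX² − (ΣX)² = 22536 − 21025 = 1511; nΣY² − (ΣY)² = 15808 − 14400 = 1408
r = -1008 / √(1511 × 1408) = -1008 / 1458.5911 ≈ -0.691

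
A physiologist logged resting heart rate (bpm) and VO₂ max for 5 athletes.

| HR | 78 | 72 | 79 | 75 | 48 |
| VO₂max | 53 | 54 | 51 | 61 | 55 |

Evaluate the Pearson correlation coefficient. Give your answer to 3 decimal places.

n = 5, Σx = 352, Σy = 274, Σx² = 25438, Σy² = 15072, Σxy = 19266
nΣxy − ΣxΣy = 96330 − 96448 = -118
nΣx² − (Σx)² = 127190 − 123904 = 3286; nΣy² − (Σy)² = 75360 − 75076 = 284
r = -118 / √(3286 × 284) = -118 / 966.0352 ≈ -0.122

-0.122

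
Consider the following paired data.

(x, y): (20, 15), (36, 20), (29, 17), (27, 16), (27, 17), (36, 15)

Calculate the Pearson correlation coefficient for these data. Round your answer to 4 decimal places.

n = 6, Σx = 175, Σy = 100, Σx² = 5291, Σy² = 1684, Σxy = 2944
nΣxy − ΣxΣy = 17664 − 17500 = 164
nΣx² − (Σx)² = 31746 − 30625 = 1121; nΣy² − (Σy)² = 10104 − 10000 = 104
r = 164 / √(1121 × 104) = 164 / 341.4440 ≈ 0.4803

0.4803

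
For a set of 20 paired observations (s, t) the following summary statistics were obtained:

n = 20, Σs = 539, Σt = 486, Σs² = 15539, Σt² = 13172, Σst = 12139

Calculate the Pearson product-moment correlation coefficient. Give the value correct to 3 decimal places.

-0.816

r = (nΣst − ΣsΣt) / √[(nΣs² − (Σs)²)(nΣt² − (Σt)²)]
Numerator: 20×12139 − 539×486 = -19174
Denominator: √[(310780 − 290521)(263440 − 236196)] = √[20259 × 27244] = 23493.3224
r = -19174 / 23493.3224 ≈ -0.816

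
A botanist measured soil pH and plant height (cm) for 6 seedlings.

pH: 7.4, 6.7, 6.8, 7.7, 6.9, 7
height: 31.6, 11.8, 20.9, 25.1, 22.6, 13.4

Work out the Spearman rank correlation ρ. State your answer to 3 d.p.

Rank pH: 5, 1, 2, 6, 3, 4
Rank height: 6, 1, 3, 5, 4, 2
d = rank(pH) − rank(height): -1, 0, -1, 1, -1, 2; Σd² = 8
ρ = 1 − 6Σd² / [n(n²−1)] = 1 − 6×8 / (6×35) = 1 − 48/210 ≈ 0.771

0.771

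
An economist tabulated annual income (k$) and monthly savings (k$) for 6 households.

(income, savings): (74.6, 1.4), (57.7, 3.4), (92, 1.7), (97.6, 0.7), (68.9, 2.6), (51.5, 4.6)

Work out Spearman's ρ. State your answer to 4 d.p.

Rank income: 4, 2, 5, 6, 3, 1
Rank savings: 2, 5, 3, 1, 4, 6
d = rank(income) − rank(savings): 2, -3, 2, 5, -1, -5; Σd² = 68
ρ = 1 − 6Σd² / [n(n²−1)] = 1 − 6×68 / (6×35) = 1 − 408/210 ≈ -0.9429

-0.9429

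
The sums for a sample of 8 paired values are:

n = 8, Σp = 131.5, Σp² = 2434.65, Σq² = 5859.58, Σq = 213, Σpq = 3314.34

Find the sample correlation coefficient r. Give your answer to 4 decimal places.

r = (nΣpq − ΣpΣq) / √[(nΣp² − (Σp)²)(nΣq² − (Σq)²)]
Numerator: 8×3314.34 − 131.5×213 = -1494.78
Denominator: √[(19477.2 − 17292.25)(46876.64 − 45369)] = √[2184.95 × 1507.64] = 1814.9705
r = -1494.78 / 1814.9705 ≈ -0.8236

-0.8236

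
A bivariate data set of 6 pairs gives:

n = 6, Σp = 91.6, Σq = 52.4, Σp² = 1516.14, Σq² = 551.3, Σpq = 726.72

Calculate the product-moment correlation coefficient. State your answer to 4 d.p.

r = (nΣpq − ΣpΣq) / √[(nΣp² − (Σp)²)(nΣq² − (Σq)²)]
Numerator: 6×726.72 − 91.6×52.4 = -439.52
Denominator: √[(9096.84 − 8390.56)(3307.8 − 2745.76)] = √[706.28 × 562.04] = 630.0457
r = -439.52 / 630.0457 ≈ -0.6976

-0.6976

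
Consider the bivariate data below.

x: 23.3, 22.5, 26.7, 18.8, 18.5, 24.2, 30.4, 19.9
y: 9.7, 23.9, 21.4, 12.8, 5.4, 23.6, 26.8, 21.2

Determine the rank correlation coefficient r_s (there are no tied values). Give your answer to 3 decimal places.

Rank x: 5, 4, 7, 2, 1, 6, 8, 3
Rank y: 2, 7, 5, 3, 1, 6, 8, 4
d = rank(x) − rank(y): 3, -3, 2, -1, 0, 0, 0, -1; Σd² = 24
ρ = 1 − 6Σd² / [n(n²−1)] = 1 − 6×24 / (8×63) = 1 − 144/504 ≈ 0.714

0.714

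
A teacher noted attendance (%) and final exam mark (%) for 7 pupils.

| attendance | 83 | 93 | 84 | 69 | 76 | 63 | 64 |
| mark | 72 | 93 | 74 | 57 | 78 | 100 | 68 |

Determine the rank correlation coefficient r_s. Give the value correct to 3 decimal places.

Rank attendance: 5, 7, 6, 3, 4, 1, 2
Rank mark: 3, 6, 4, 1, 5, 7, 2
d = rank(attendance) − rank(mark): 2, 1, 2, 2, -1, -6, 0; Σd² = 50
ρ = 1 − 6Σd² / [n(n²−1)] = 1 − 6×50 / (7×48) = 1 − 300/336 ≈ 0.107

0.107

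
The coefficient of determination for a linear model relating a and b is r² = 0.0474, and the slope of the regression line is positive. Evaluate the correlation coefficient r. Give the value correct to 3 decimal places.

|r| = √0.0474 = 0.218
The association is positive, so r = 0.218.

0.218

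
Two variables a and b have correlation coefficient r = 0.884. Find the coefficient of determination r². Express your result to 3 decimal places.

r² = (0.884)² = 0.781

0.781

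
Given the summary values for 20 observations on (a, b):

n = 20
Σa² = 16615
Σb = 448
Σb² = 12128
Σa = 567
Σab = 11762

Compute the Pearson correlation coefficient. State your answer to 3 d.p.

r = (nΣab − ΣaΣb) / √[(nΣa² − (Σa)²)(nΣb² − (Σb)²)]
Numerator: 20×11762 − 567×448 = -18776
Denominator: √[(332300 − 321489)(242560 − 200704)] = √[10811 × 41856] = 21272.1700
r = -18776 / 21272.1700 ≈ -0.883

-0.883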